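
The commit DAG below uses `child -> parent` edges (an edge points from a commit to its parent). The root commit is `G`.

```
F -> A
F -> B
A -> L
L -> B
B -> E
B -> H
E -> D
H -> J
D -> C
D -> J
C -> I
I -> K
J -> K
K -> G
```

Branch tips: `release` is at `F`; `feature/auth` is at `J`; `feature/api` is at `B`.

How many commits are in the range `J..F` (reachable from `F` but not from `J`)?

Reachable from F: {A, B, C, D, E, F, G, H, I, J, K, L}.
Reachable from J: {G, J, K}.
In F's history but not J's: {A, B, C, D, E, F, H, I, L} — 9 commits.

9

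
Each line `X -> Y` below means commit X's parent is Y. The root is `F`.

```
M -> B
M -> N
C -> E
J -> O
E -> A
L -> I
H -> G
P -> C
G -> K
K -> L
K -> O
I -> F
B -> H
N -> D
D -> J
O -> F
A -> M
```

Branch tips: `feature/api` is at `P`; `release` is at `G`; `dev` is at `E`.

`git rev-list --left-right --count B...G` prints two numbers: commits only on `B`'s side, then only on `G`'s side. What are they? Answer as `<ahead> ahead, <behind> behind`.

2 ahead, 0 behind

Reachable from B: {B, F, G, H, I, K, L, O}.
Reachable from G: {F, G, I, K, L, O}.
Only in B's history (ahead): {B, H} — 2.
Only in G's history (behind): {} — 0.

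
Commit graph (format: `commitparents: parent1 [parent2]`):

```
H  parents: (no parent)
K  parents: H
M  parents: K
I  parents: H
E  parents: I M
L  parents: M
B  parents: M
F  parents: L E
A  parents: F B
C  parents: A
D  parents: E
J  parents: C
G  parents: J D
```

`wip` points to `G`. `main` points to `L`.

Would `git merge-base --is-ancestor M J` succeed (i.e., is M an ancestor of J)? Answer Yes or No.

Yes

Ancestors of J (commits reachable by following parents): {A, B, C, E, F, H, I, J, K, L, M}.
M is in that set, so it is an ancestor of J.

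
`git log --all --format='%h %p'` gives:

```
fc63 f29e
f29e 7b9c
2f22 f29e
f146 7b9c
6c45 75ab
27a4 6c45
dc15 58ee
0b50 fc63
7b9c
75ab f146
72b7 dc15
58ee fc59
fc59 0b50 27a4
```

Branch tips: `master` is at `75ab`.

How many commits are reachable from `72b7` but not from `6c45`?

Reachable from 72b7: {0b50, 27a4, 58ee, 6c45, 72b7, 75ab, 7b9c, dc15, f146, f29e, fc59, fc63}.
Reachable from 6c45: {6c45, 75ab, 7b9c, f146}.
In 72b7's history but not 6c45's: {0b50, 27a4, 58ee, 72b7, dc15, f29e, fc59, fc63} — 8 commits.

8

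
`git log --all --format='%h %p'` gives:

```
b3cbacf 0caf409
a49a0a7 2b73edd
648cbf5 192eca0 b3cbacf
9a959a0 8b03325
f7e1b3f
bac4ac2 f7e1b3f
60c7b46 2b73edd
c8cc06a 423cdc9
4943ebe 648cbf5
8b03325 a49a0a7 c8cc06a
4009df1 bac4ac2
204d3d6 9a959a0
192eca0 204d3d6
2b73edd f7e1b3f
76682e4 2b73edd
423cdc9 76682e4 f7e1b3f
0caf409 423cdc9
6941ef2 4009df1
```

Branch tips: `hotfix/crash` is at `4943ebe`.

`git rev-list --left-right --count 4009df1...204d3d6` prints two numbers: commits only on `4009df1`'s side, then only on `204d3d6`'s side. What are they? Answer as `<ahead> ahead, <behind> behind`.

2 ahead, 8 behind

Reachable from 4009df1: {4009df1, bac4ac2, f7e1b3f}.
Reachable from 204d3d6: {204d3d6, 2b73edd, 423cdc9, 76682e4, 8b03325, 9a959a0, a49a0a7, c8cc06a, f7e1b3f}.
Only in 4009df1's history (ahead): {4009df1, bac4ac2} — 2.
Only in 204d3d6's history (behind): {204d3d6, 2b73edd, 423cdc9, 76682e4, 8b03325, 9a959a0, a49a0a7, c8cc06a} — 8.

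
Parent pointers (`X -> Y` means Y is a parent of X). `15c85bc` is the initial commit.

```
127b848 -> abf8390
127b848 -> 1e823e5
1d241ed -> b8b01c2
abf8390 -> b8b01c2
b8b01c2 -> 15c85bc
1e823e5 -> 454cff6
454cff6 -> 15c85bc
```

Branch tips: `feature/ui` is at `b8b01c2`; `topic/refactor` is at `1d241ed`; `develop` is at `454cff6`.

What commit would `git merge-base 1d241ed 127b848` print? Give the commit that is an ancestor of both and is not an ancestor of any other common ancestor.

Ancestors of 1d241ed: {15c85bc, 1d241ed, b8b01c2}.
Ancestors of 127b848: {127b848, 15c85bc, 1e823e5, 454cff6, abf8390, b8b01c2}.
Common ancestors: {15c85bc, b8b01c2}.
Among these, b8b01c2 is not an ancestor of any other common ancestor — it is the merge base.

b8b01c2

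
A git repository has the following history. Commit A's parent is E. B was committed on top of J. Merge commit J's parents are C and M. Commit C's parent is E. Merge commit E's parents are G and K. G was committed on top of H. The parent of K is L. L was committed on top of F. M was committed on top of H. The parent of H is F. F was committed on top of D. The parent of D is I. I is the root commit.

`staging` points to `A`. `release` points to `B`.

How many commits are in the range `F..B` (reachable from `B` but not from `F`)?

9

Reachable from B: {B, C, D, E, F, G, H, I, J, K, L, M}.
Reachable from F: {D, F, I}.
In B's history but not F's: {B, C, E, G, H, J, K, L, M} — 9 commits.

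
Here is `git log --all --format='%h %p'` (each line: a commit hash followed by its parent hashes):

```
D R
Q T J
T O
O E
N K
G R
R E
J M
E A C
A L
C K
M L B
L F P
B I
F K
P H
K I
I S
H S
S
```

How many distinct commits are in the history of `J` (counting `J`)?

10

Walking parent pointers from J: reachable set = {B, F, H, I, J, K, L, M, P, S}.
That is 10 commits.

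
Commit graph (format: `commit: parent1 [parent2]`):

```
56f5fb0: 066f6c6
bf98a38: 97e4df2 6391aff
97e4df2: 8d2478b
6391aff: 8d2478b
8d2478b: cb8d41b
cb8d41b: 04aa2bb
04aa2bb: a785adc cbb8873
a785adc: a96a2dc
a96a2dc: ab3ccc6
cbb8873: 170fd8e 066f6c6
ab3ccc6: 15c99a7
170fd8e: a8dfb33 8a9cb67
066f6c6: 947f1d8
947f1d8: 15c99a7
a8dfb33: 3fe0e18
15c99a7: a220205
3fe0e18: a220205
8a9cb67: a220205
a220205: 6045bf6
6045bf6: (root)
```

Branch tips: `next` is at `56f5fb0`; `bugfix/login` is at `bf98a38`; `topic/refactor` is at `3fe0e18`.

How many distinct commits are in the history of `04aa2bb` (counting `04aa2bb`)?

14

Walking parent pointers from 04aa2bb: reachable set = {04aa2bb, 066f6c6, 15c99a7, 170fd8e, 3fe0e18, 6045bf6, 8a9cb67, 947f1d8, a220205, a785adc, a8dfb33, a96a2dc, ab3ccc6, cbb8873}.
That is 14 commits.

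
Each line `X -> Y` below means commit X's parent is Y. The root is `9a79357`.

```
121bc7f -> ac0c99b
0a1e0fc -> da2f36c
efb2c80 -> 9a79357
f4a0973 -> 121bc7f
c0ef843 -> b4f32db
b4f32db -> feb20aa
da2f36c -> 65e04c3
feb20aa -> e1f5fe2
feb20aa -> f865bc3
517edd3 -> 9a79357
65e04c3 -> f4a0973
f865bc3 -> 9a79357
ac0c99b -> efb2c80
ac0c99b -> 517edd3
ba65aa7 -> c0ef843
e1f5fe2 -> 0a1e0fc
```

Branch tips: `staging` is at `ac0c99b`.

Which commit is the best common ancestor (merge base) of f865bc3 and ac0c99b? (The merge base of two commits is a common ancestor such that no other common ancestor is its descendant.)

9a79357

Ancestors of f865bc3: {9a79357, f865bc3}.
Ancestors of ac0c99b: {517edd3, 9a79357, ac0c99b, efb2c80}.
Common ancestors: {9a79357}.
The only common ancestor is 9a79357, so it is the merge base.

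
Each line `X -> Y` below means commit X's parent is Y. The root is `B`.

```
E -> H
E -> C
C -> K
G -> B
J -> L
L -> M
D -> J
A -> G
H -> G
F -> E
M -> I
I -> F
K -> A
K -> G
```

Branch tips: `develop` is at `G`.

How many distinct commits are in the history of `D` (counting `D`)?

13

Walking parent pointers from D: reachable set = {A, B, C, D, E, F, G, H, I, J, K, L, M}.
That is 13 commits.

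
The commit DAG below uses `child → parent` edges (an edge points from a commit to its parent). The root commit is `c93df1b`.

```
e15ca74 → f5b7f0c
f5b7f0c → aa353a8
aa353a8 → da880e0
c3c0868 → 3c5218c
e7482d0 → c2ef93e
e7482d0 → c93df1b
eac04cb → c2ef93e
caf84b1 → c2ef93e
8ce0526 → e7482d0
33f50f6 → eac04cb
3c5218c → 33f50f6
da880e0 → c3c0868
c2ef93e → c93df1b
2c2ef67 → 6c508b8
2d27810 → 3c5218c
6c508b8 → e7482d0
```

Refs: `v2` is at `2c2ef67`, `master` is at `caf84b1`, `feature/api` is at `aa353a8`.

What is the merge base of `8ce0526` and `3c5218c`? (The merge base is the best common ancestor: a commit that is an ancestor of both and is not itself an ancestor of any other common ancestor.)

c2ef93e

Ancestors of 8ce0526: {8ce0526, c2ef93e, c93df1b, e7482d0}.
Ancestors of 3c5218c: {33f50f6, 3c5218c, c2ef93e, c93df1b, eac04cb}.
Common ancestors: {c2ef93e, c93df1b}.
Among these, c2ef93e is not an ancestor of any other common ancestor — it is the merge base.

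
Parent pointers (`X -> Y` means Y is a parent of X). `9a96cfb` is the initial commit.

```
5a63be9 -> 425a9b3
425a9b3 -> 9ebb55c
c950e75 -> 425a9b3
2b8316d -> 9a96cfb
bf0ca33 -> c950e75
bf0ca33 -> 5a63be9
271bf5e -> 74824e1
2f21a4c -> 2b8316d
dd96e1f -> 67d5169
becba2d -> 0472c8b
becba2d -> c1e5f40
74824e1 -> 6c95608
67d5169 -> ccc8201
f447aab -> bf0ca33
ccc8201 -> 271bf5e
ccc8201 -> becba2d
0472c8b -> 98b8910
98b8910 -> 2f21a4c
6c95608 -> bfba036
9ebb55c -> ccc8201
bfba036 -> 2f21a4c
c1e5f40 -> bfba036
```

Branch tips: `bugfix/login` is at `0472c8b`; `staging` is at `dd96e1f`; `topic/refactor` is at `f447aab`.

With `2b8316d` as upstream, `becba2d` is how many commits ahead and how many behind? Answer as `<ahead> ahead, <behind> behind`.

6 ahead, 0 behind

Reachable from becba2d: {0472c8b, 2b8316d, 2f21a4c, 98b8910, 9a96cfb, becba2d, bfba036, c1e5f40}.
Reachable from 2b8316d: {2b8316d, 9a96cfb}.
Only in becba2d's history (ahead): {0472c8b, 2f21a4c, 98b8910, becba2d, bfba036, c1e5f40} — 6.
Only in 2b8316d's history (behind): {} — 0.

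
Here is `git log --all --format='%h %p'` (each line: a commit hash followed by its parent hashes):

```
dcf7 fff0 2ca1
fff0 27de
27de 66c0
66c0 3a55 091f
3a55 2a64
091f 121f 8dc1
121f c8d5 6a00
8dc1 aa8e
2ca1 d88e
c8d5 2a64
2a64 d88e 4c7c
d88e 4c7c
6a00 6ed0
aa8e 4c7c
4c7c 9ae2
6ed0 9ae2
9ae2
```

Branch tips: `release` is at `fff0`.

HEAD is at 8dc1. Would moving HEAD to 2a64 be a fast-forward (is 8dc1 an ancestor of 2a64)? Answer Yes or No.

No

A fast-forward from 8dc1 to 2a64 is possible iff 8dc1 is an ancestor of 2a64.
Ancestors of 2a64: {2a64, 4c7c, 9ae2, d88e}.
8dc1 is not among them, so fast-forward is not possible.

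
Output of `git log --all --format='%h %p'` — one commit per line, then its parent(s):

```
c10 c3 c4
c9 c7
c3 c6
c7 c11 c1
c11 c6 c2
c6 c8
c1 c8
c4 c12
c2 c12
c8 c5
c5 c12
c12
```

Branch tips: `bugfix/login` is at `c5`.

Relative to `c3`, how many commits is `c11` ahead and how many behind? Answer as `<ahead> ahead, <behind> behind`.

Reachable from c11: {c11, c12, c2, c5, c6, c8}.
Reachable from c3: {c12, c3, c5, c6, c8}.
Only in c11's history (ahead): {c11, c2} — 2.
Only in c3's history (behind): {c3} — 1.

2 ahead, 1 behind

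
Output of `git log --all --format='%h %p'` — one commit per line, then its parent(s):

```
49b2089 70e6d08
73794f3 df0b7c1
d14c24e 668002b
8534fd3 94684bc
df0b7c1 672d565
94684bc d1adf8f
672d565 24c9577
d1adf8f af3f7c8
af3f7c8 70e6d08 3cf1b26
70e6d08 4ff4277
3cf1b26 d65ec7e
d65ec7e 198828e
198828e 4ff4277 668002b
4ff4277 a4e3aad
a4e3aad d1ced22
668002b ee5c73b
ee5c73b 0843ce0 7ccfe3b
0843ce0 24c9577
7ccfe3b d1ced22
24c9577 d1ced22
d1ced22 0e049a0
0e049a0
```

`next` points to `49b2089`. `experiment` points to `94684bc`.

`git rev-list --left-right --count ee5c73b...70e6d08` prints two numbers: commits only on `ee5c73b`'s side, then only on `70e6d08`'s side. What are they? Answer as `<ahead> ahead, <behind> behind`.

4 ahead, 3 behind

Reachable from ee5c73b: {0843ce0, 0e049a0, 24c9577, 7ccfe3b, d1ced22, ee5c73b}.
Reachable from 70e6d08: {0e049a0, 4ff4277, 70e6d08, a4e3aad, d1ced22}.
Only in ee5c73b's history (ahead): {0843ce0, 24c9577, 7ccfe3b, ee5c73b} — 4.
Only in 70e6d08's history (behind): {4ff4277, 70e6d08, a4e3aad} — 3.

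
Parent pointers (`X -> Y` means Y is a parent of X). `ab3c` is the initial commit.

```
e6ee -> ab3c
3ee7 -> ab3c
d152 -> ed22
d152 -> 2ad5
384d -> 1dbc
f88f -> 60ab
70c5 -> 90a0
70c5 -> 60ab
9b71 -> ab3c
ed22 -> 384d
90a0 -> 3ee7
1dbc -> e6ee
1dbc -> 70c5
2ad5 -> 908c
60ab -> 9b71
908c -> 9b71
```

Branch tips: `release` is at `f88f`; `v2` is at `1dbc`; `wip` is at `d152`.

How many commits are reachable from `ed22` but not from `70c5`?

Reachable from ed22: {1dbc, 384d, 3ee7, 60ab, 70c5, 90a0, 9b71, ab3c, e6ee, ed22}.
Reachable from 70c5: {3ee7, 60ab, 70c5, 90a0, 9b71, ab3c}.
In ed22's history but not 70c5's: {1dbc, 384d, e6ee, ed22} — 4 commits.

4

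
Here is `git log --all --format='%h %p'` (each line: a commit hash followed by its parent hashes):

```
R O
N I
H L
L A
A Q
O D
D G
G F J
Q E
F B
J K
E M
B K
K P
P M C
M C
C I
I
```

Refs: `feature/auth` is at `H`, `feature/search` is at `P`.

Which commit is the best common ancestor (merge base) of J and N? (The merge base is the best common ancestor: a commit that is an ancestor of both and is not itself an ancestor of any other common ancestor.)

I

Ancestors of J: {C, I, J, K, M, P}.
Ancestors of N: {I, N}.
Common ancestors: {I}.
The only common ancestor is I, so it is the merge base.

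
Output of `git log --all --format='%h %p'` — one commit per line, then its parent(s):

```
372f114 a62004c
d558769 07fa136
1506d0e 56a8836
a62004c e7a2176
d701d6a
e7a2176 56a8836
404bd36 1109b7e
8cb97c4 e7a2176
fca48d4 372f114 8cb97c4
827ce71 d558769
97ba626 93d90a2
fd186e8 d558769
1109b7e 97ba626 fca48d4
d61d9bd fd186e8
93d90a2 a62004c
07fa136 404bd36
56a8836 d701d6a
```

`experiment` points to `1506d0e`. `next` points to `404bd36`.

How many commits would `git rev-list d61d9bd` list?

Walking parent pointers from d61d9bd: reachable set = {07fa136, 1109b7e, 372f114, 404bd36, 56a8836, 8cb97c4, 93d90a2, 97ba626, a62004c, d558769, d61d9bd, d701d6a, e7a2176, fca48d4, fd186e8}.
That is 15 commits.

15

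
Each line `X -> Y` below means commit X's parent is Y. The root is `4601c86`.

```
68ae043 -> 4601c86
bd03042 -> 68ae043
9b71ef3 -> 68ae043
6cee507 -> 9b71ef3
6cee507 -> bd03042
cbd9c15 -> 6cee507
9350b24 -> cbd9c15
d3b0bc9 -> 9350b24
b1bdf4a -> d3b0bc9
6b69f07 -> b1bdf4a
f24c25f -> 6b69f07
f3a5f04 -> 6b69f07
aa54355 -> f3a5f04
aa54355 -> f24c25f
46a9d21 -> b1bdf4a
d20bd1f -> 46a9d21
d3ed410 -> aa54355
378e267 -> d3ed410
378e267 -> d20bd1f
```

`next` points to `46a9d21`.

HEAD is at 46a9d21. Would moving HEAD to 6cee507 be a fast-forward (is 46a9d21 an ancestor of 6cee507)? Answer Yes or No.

A fast-forward from 46a9d21 to 6cee507 is possible iff 46a9d21 is an ancestor of 6cee507.
Ancestors of 6cee507: {4601c86, 68ae043, 6cee507, 9b71ef3, bd03042}.
46a9d21 is not among them, so fast-forward is not possible.

No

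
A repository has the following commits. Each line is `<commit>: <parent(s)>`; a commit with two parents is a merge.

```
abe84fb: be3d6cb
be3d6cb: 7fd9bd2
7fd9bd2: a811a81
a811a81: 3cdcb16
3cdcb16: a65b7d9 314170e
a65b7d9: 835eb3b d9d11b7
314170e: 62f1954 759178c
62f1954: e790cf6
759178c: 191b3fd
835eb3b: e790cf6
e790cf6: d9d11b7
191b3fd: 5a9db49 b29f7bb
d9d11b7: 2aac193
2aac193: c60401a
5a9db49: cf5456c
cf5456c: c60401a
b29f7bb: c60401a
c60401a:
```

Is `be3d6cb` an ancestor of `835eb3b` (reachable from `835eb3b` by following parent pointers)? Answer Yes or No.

No

Ancestors of 835eb3b: {2aac193, 835eb3b, c60401a, d9d11b7, e790cf6}.
be3d6cb is not in that set, so it is not an ancestor of 835eb3b.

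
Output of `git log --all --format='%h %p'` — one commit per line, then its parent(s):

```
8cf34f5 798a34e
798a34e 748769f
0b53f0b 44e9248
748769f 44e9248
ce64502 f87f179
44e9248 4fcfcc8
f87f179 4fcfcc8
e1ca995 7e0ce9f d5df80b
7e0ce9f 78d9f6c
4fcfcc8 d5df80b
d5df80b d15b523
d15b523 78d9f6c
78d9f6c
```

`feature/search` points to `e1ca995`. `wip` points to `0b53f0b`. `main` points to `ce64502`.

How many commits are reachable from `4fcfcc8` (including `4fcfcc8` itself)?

Walking parent pointers from 4fcfcc8: reachable set = {4fcfcc8, 78d9f6c, d15b523, d5df80b}.
That is 4 commits.

4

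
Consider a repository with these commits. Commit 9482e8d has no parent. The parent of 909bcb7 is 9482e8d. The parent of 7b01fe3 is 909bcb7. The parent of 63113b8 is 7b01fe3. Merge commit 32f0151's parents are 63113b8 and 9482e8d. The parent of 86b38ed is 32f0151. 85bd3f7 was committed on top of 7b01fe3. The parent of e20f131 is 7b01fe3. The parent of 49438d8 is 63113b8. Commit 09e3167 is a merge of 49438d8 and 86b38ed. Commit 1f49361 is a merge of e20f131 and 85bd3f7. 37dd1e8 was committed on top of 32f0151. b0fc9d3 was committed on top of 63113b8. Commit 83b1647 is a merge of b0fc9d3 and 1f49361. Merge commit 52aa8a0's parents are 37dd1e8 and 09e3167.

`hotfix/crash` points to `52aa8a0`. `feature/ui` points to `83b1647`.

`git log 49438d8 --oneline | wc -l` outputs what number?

5

Walking parent pointers from 49438d8: reachable set = {49438d8, 63113b8, 7b01fe3, 909bcb7, 9482e8d}.
That is 5 commits.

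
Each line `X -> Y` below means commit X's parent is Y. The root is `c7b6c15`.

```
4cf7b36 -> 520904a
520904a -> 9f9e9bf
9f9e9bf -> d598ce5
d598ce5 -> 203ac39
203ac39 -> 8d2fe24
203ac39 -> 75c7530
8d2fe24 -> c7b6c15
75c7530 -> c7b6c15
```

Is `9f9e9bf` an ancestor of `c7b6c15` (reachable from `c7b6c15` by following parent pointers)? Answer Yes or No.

Ancestors of c7b6c15: {c7b6c15}.
9f9e9bf is not in that set, so it is not an ancestor of c7b6c15.

No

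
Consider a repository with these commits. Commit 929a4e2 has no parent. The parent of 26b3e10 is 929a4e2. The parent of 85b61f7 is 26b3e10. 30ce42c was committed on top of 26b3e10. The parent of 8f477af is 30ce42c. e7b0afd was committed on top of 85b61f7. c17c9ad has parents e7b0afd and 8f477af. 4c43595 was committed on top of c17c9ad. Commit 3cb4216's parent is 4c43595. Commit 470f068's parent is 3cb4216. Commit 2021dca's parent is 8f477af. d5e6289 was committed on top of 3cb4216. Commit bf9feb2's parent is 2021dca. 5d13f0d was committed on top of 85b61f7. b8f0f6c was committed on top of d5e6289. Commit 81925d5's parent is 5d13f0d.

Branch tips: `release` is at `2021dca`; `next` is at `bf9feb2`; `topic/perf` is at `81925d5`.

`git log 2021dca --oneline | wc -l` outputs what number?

Walking parent pointers from 2021dca: reachable set = {2021dca, 26b3e10, 30ce42c, 8f477af, 929a4e2}.
That is 5 commits.

5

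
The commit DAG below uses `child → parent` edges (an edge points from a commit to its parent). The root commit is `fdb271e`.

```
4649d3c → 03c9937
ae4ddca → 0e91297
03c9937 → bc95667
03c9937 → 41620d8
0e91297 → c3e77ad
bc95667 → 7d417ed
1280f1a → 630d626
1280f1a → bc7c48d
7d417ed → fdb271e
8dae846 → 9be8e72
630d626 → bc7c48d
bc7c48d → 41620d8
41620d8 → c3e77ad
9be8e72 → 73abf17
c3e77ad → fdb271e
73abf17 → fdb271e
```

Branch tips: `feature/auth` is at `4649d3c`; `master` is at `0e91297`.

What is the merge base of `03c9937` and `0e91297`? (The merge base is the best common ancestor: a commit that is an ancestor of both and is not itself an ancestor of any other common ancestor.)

c3e77ad

Ancestors of 03c9937: {03c9937, 41620d8, 7d417ed, bc95667, c3e77ad, fdb271e}.
Ancestors of 0e91297: {0e91297, c3e77ad, fdb271e}.
Common ancestors: {c3e77ad, fdb271e}.
Among these, c3e77ad is not an ancestor of any other common ancestor — it is the merge base.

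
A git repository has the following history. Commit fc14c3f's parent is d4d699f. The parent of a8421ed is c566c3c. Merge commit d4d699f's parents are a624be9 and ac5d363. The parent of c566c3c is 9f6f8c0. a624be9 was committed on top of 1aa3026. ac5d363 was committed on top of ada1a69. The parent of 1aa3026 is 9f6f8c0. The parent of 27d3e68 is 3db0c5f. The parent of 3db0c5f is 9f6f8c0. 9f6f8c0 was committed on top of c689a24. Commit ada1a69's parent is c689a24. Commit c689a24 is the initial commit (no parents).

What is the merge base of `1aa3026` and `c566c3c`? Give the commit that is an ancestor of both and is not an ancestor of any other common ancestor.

9f6f8c0

Ancestors of 1aa3026: {1aa3026, 9f6f8c0, c689a24}.
Ancestors of c566c3c: {9f6f8c0, c566c3c, c689a24}.
Common ancestors: {9f6f8c0, c689a24}.
Among these, 9f6f8c0 is not an ancestor of any other common ancestor — it is the merge base.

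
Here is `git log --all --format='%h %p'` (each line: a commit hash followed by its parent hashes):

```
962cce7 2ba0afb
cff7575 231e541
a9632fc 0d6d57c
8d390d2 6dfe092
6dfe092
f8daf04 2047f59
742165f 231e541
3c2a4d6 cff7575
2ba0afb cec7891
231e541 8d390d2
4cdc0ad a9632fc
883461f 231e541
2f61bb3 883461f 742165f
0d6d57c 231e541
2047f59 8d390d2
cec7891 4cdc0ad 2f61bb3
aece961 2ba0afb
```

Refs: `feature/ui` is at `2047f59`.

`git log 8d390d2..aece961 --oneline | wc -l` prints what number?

Reachable from aece961: {0d6d57c, 231e541, 2ba0afb, 2f61bb3, 4cdc0ad, 6dfe092, 742165f, 883461f, 8d390d2, a9632fc, aece961, cec7891}.
Reachable from 8d390d2: {6dfe092, 8d390d2}.
In aece961's history but not 8d390d2's: {0d6d57c, 231e541, 2ba0afb, 2f61bb3, 4cdc0ad, 742165f, 883461f, a9632fc, aece961, cec7891} — 10 commits.

10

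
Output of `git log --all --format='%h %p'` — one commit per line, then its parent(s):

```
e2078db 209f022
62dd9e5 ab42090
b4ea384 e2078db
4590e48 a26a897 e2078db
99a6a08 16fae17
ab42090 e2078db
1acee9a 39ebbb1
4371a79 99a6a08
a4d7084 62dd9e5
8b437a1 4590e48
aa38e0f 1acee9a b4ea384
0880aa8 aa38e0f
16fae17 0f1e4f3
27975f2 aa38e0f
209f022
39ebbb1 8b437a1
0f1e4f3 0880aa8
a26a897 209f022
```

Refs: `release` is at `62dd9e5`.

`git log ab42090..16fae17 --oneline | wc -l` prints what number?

10

Reachable from 16fae17: {0880aa8, 0f1e4f3, 16fae17, 1acee9a, 209f022, 39ebbb1, 4590e48, 8b437a1, a26a897, aa38e0f, b4ea384, e2078db}.
Reachable from ab42090: {209f022, ab42090, e2078db}.
In 16fae17's history but not ab42090's: {0880aa8, 0f1e4f3, 16fae17, 1acee9a, 39ebbb1, 4590e48, 8b437a1, a26a897, aa38e0f, b4ea384} — 10 commits.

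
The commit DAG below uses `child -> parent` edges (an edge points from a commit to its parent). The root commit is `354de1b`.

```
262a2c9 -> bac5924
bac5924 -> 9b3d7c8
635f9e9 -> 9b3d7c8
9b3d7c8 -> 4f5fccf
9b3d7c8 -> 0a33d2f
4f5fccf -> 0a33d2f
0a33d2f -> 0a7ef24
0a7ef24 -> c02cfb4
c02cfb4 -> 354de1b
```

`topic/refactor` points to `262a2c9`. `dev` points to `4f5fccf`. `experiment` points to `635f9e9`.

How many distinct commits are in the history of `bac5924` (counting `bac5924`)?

Walking parent pointers from bac5924: reachable set = {0a33d2f, 0a7ef24, 354de1b, 4f5fccf, 9b3d7c8, bac5924, c02cfb4}.
That is 7 commits.

7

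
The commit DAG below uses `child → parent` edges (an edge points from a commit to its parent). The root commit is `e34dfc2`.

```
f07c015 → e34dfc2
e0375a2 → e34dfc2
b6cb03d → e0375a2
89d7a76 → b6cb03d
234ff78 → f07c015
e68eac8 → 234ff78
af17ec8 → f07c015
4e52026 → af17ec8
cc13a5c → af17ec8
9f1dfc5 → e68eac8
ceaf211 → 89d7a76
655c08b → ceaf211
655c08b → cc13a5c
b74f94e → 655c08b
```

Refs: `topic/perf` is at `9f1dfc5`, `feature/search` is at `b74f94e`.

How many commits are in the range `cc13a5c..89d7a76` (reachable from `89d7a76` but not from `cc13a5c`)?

3

Reachable from 89d7a76: {89d7a76, b6cb03d, e0375a2, e34dfc2}.
Reachable from cc13a5c: {af17ec8, cc13a5c, e34dfc2, f07c015}.
In 89d7a76's history but not cc13a5c's: {89d7a76, b6cb03d, e0375a2} — 3 commits.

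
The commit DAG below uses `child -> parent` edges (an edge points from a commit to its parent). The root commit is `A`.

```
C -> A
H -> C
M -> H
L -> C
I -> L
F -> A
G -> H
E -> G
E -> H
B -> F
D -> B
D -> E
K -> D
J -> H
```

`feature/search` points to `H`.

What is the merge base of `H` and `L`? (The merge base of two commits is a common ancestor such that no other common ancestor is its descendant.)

C

Ancestors of H: {A, C, H}.
Ancestors of L: {A, C, L}.
Common ancestors: {A, C}.
Among these, C is not an ancestor of any other common ancestor — it is the merge base.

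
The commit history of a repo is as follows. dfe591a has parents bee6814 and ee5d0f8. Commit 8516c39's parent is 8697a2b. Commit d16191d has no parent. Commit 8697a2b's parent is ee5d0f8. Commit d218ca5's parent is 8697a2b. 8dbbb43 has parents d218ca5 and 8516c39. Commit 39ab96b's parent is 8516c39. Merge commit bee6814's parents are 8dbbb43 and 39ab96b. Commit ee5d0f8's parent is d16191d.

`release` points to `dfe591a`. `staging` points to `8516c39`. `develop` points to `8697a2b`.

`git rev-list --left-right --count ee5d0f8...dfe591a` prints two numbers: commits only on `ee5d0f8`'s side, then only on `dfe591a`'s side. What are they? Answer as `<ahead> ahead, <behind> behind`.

0 ahead, 7 behind

Reachable from ee5d0f8: {d16191d, ee5d0f8}.
Reachable from dfe591a: {39ab96b, 8516c39, 8697a2b, 8dbbb43, bee6814, d16191d, d218ca5, dfe591a, ee5d0f8}.
Only in ee5d0f8's history (ahead): {} — 0.
Only in dfe591a's history (behind): {39ab96b, 8516c39, 8697a2b, 8dbbb43, bee6814, d218ca5, dfe591a} — 7.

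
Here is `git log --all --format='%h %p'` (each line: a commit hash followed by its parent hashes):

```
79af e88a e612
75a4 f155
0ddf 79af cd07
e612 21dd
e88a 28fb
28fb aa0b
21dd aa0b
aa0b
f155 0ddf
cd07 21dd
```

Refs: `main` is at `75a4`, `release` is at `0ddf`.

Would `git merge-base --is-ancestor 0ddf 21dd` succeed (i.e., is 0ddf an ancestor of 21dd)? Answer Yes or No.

No

Ancestors of 21dd: {21dd, aa0b}.
0ddf is not in that set, so it is not an ancestor of 21dd.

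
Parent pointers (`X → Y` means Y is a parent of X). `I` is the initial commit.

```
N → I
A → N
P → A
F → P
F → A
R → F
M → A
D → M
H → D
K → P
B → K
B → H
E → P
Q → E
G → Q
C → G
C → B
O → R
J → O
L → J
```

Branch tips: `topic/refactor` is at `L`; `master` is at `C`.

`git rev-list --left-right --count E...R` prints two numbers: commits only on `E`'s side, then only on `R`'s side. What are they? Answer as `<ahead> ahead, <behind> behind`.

1 ahead, 2 behind

Reachable from E: {A, E, I, N, P}.
Reachable from R: {A, F, I, N, P, R}.
Only in E's history (ahead): {E} — 1.
Only in R's history (behind): {F, R} — 2.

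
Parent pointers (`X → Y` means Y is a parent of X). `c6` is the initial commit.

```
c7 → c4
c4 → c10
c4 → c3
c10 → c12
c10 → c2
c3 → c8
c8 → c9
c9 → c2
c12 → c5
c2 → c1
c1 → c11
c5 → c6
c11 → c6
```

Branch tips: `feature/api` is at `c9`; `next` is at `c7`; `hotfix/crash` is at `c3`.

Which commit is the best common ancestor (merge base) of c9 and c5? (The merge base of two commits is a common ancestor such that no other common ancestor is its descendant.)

Ancestors of c9: {c1, c11, c2, c6, c9}.
Ancestors of c5: {c5, c6}.
Common ancestors: {c6}.
The only common ancestor is c6, so it is the merge base.

c6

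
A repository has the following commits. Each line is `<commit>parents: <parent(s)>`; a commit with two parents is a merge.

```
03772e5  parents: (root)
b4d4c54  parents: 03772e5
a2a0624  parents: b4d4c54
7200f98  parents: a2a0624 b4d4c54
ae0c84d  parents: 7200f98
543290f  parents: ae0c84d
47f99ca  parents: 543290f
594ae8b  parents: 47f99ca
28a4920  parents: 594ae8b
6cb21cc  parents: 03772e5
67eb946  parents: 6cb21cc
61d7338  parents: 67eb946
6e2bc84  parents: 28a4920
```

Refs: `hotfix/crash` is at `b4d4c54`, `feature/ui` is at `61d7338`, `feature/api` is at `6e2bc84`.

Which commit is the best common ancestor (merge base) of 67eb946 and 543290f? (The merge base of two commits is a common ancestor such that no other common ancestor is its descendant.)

03772e5

Ancestors of 67eb946: {03772e5, 67eb946, 6cb21cc}.
Ancestors of 543290f: {03772e5, 543290f, 7200f98, a2a0624, ae0c84d, b4d4c54}.
Common ancestors: {03772e5}.
The only common ancestor is 03772e5, so it is the merge base.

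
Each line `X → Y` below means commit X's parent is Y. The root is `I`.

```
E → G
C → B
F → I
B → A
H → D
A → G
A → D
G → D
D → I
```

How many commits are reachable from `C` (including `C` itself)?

Walking parent pointers from C: reachable set = {A, B, C, D, G, I}.
That is 6 commits.

6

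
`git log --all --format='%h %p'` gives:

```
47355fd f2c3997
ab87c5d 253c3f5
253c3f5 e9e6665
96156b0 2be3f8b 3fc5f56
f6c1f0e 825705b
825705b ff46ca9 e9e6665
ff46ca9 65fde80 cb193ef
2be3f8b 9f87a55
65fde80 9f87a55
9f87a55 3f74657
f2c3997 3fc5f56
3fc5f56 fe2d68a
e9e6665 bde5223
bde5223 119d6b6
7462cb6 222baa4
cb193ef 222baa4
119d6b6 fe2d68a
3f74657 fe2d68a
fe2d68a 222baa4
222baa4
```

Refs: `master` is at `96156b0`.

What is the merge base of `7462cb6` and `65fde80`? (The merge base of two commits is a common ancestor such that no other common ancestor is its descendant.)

Ancestors of 7462cb6: {222baa4, 7462cb6}.
Ancestors of 65fde80: {222baa4, 3f74657, 65fde80, 9f87a55, fe2d68a}.
Common ancestors: {222baa4}.
The only common ancestor is 222baa4, so it is the merge base.

222baa4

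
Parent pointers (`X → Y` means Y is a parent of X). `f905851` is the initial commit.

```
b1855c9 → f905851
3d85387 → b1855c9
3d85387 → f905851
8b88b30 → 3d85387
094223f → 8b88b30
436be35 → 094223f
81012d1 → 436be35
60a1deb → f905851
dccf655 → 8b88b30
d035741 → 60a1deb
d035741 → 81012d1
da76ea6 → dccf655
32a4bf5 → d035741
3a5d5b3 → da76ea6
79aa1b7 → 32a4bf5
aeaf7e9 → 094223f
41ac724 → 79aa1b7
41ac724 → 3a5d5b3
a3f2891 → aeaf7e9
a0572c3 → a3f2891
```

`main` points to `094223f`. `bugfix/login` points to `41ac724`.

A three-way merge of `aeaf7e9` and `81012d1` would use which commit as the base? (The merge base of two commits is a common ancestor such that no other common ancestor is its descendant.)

Ancestors of aeaf7e9: {094223f, 3d85387, 8b88b30, aeaf7e9, b1855c9, f905851}.
Ancestors of 81012d1: {094223f, 3d85387, 436be35, 81012d1, 8b88b30, b1855c9, f905851}.
Common ancestors: {094223f, 3d85387, 8b88b30, b1855c9, f905851}.
Among these, 094223f is not an ancestor of any other common ancestor — it is the merge base.

094223f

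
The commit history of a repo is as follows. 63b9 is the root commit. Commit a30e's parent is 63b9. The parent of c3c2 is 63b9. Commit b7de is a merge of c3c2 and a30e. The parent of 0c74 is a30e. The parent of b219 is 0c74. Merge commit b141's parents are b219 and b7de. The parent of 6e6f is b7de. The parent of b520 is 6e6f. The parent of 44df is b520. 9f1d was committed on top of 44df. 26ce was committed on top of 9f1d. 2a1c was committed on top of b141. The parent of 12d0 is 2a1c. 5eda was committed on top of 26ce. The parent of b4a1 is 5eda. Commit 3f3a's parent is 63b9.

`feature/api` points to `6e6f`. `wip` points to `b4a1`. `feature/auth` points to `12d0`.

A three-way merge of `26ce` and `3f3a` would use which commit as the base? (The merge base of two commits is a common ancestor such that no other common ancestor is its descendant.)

Ancestors of 26ce: {26ce, 44df, 63b9, 6e6f, 9f1d, a30e, b520, b7de, c3c2}.
Ancestors of 3f3a: {3f3a, 63b9}.
Common ancestors: {63b9}.
The only common ancestor is 63b9, so it is the merge base.

63b9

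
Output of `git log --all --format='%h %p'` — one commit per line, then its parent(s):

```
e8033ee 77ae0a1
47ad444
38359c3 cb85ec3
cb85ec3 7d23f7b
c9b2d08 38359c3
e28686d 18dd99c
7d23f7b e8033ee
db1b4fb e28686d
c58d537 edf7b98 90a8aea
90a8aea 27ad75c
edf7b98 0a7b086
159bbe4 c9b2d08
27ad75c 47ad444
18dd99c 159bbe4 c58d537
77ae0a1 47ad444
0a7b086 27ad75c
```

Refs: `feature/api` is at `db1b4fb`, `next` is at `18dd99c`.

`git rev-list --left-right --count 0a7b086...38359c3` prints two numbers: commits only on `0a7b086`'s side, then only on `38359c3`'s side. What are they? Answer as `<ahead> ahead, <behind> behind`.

Reachable from 0a7b086: {0a7b086, 27ad75c, 47ad444}.
Reachable from 38359c3: {38359c3, 47ad444, 77ae0a1, 7d23f7b, cb85ec3, e8033ee}.
Only in 0a7b086's history (ahead): {0a7b086, 27ad75c} — 2.
Only in 38359c3's history (behind): {38359c3, 77ae0a1, 7d23f7b, cb85ec3, e8033ee} — 5.

2 ahead, 5 behind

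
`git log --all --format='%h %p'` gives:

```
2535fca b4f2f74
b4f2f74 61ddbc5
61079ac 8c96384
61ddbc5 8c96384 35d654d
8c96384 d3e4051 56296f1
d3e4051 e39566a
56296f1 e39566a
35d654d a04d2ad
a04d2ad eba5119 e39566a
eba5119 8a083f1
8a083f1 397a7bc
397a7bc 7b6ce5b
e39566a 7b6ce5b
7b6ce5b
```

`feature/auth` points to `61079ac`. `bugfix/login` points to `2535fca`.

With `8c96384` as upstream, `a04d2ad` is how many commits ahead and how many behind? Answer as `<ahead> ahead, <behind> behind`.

Reachable from a04d2ad: {397a7bc, 7b6ce5b, 8a083f1, a04d2ad, e39566a, eba5119}.
Reachable from 8c96384: {56296f1, 7b6ce5b, 8c96384, d3e4051, e39566a}.
Only in a04d2ad's history (ahead): {397a7bc, 8a083f1, a04d2ad, eba5119} — 4.
Only in 8c96384's history (behind): {56296f1, 8c96384, d3e4051} — 3.

4 ahead, 3 behind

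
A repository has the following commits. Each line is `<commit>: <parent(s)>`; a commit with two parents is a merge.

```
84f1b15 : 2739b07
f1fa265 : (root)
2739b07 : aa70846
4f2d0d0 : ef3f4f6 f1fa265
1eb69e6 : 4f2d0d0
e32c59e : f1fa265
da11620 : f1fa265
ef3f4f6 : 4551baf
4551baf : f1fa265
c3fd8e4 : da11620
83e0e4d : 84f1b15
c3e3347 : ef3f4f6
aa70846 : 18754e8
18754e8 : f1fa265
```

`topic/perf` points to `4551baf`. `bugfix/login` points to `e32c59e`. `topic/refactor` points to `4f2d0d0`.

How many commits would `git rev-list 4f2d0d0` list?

Walking parent pointers from 4f2d0d0: reachable set = {4551baf, 4f2d0d0, ef3f4f6, f1fa265}.
That is 4 commits.

4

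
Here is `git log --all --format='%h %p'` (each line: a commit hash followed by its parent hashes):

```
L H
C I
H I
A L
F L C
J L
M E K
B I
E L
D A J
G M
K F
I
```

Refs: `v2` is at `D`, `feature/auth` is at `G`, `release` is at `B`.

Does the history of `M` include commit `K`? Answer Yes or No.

Ancestors of M (commits reachable by following parents): {C, E, F, H, I, K, L, M}.
K is in that set, so it is an ancestor of M.

Yes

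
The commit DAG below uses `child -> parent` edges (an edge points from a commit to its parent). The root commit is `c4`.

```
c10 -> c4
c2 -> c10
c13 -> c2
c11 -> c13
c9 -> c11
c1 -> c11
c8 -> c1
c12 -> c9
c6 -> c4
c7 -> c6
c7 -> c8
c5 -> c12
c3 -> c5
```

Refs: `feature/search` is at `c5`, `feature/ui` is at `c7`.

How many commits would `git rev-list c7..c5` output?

3

Reachable from c5: {c10, c11, c12, c13, c2, c4, c5, c9}.
Reachable from c7: {c1, c10, c11, c13, c2, c4, c6, c7, c8}.
In c5's history but not c7's: {c12, c5, c9} — 3 commits.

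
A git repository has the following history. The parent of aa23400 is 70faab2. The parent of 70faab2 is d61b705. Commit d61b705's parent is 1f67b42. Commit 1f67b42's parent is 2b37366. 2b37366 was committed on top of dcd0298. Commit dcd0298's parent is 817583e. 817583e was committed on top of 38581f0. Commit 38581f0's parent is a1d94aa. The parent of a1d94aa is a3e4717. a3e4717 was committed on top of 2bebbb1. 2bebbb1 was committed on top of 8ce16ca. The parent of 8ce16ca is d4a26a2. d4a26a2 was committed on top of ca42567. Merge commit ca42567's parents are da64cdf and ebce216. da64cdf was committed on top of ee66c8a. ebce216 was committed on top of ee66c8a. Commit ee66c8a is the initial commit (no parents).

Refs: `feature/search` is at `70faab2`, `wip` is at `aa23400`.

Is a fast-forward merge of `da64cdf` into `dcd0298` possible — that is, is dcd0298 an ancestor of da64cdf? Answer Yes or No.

A fast-forward from dcd0298 to da64cdf is possible iff dcd0298 is an ancestor of da64cdf.
Ancestors of da64cdf: {da64cdf, ee66c8a}.
dcd0298 is not among them, so fast-forward is not possible.

No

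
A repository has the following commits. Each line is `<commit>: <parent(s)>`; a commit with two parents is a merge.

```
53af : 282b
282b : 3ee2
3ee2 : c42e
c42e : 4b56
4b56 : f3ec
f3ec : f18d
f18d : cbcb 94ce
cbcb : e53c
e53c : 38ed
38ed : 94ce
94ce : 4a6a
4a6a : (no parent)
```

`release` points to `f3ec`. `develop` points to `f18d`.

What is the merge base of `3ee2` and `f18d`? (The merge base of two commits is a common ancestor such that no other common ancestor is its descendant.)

f18d

Ancestors of 3ee2: {38ed, 3ee2, 4a6a, 4b56, 94ce, c42e, cbcb, e53c, f18d, f3ec}.
Ancestors of f18d: {38ed, 4a6a, 94ce, cbcb, e53c, f18d}.
Common ancestors: {38ed, 4a6a, 94ce, cbcb, e53c, f18d}.
Among these, f18d is not an ancestor of any other common ancestor — it is the merge base.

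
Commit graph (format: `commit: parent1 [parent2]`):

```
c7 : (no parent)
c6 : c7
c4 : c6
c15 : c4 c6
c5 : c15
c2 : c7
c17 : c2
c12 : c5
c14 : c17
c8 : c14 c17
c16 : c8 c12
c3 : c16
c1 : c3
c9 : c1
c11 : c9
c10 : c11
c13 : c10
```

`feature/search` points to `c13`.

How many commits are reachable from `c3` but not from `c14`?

8

Reachable from c3: {c12, c14, c15, c16, c17, c2, c3, c4, c5, c6, c7, c8}.
Reachable from c14: {c14, c17, c2, c7}.
In c3's history but not c14's: {c12, c15, c16, c3, c4, c5, c6, c8} — 8 commits.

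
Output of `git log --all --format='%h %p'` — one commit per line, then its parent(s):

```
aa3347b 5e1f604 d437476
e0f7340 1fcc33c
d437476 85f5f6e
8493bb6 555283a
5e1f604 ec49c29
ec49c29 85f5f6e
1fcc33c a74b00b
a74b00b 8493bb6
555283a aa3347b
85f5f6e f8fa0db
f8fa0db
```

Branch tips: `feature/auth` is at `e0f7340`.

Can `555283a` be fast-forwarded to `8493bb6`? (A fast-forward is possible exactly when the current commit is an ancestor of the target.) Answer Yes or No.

A fast-forward from 555283a to 8493bb6 is possible iff 555283a is an ancestor of 8493bb6.
Ancestors of 8493bb6: {555283a, 5e1f604, 8493bb6, 85f5f6e, aa3347b, d437476, ec49c29, f8fa0db}.
555283a is among them, so fast-forward is possible.

Yes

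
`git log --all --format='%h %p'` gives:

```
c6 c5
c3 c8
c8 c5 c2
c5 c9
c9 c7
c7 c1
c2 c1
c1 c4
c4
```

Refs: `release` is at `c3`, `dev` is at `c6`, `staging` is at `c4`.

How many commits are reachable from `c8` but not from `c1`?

Reachable from c8: {c1, c2, c4, c5, c7, c8, c9}.
Reachable from c1: {c1, c4}.
In c8's history but not c1's: {c2, c5, c7, c8, c9} — 5 commits.

5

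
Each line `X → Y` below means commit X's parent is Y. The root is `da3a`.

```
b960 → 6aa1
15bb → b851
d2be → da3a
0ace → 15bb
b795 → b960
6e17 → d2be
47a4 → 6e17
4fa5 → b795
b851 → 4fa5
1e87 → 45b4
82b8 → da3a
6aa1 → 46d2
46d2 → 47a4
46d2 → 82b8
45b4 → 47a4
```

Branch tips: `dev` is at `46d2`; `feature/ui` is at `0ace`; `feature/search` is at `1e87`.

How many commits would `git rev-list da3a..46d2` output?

Reachable from 46d2: {46d2, 47a4, 6e17, 82b8, d2be, da3a}.
Reachable from da3a: {da3a}.
In 46d2's history but not da3a's: {46d2, 47a4, 6e17, 82b8, d2be} — 5 commits.

5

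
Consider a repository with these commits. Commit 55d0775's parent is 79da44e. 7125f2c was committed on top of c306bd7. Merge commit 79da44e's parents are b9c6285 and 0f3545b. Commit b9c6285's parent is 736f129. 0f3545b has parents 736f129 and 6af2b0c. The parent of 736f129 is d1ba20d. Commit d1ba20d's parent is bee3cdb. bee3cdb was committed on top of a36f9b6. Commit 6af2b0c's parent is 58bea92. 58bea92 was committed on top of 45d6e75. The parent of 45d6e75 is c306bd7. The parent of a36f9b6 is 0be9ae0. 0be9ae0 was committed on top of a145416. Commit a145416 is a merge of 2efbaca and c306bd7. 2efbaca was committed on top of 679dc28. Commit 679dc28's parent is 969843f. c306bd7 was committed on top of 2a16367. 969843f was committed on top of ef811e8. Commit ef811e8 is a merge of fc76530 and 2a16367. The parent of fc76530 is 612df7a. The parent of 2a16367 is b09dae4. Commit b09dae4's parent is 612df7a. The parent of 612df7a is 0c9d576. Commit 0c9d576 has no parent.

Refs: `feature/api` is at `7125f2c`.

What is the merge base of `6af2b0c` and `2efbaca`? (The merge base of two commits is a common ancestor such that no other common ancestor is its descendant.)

2a16367

Ancestors of 6af2b0c: {0c9d576, 2a16367, 45d6e75, 58bea92, 612df7a, 6af2b0c, b09dae4, c306bd7}.
Ancestors of 2efbaca: {0c9d576, 2a16367, 2efbaca, 612df7a, 679dc28, 969843f, b09dae4, ef811e8, fc76530}.
Common ancestors: {0c9d576, 2a16367, 612df7a, b09dae4}.
Among these, 2a16367 is not an ancestor of any other common ancestor — it is the merge base.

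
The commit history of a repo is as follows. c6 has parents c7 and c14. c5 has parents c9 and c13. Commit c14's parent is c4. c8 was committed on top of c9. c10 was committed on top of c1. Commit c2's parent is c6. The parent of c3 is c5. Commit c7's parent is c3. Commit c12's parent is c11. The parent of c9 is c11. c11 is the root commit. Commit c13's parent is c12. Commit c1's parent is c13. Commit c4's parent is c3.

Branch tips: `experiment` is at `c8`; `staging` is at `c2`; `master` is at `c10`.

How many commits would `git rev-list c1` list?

4

Walking parent pointers from c1: reachable set = {c1, c11, c12, c13}.
That is 4 commits.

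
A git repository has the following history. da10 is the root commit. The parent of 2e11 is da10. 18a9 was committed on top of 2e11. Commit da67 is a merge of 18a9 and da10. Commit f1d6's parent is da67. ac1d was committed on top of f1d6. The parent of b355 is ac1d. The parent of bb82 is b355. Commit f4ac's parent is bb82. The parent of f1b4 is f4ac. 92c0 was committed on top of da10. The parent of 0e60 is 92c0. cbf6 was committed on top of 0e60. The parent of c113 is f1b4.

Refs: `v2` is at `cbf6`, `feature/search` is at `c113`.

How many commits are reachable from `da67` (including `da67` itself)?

Walking parent pointers from da67: reachable set = {18a9, 2e11, da10, da67}.
That is 4 commits.

4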